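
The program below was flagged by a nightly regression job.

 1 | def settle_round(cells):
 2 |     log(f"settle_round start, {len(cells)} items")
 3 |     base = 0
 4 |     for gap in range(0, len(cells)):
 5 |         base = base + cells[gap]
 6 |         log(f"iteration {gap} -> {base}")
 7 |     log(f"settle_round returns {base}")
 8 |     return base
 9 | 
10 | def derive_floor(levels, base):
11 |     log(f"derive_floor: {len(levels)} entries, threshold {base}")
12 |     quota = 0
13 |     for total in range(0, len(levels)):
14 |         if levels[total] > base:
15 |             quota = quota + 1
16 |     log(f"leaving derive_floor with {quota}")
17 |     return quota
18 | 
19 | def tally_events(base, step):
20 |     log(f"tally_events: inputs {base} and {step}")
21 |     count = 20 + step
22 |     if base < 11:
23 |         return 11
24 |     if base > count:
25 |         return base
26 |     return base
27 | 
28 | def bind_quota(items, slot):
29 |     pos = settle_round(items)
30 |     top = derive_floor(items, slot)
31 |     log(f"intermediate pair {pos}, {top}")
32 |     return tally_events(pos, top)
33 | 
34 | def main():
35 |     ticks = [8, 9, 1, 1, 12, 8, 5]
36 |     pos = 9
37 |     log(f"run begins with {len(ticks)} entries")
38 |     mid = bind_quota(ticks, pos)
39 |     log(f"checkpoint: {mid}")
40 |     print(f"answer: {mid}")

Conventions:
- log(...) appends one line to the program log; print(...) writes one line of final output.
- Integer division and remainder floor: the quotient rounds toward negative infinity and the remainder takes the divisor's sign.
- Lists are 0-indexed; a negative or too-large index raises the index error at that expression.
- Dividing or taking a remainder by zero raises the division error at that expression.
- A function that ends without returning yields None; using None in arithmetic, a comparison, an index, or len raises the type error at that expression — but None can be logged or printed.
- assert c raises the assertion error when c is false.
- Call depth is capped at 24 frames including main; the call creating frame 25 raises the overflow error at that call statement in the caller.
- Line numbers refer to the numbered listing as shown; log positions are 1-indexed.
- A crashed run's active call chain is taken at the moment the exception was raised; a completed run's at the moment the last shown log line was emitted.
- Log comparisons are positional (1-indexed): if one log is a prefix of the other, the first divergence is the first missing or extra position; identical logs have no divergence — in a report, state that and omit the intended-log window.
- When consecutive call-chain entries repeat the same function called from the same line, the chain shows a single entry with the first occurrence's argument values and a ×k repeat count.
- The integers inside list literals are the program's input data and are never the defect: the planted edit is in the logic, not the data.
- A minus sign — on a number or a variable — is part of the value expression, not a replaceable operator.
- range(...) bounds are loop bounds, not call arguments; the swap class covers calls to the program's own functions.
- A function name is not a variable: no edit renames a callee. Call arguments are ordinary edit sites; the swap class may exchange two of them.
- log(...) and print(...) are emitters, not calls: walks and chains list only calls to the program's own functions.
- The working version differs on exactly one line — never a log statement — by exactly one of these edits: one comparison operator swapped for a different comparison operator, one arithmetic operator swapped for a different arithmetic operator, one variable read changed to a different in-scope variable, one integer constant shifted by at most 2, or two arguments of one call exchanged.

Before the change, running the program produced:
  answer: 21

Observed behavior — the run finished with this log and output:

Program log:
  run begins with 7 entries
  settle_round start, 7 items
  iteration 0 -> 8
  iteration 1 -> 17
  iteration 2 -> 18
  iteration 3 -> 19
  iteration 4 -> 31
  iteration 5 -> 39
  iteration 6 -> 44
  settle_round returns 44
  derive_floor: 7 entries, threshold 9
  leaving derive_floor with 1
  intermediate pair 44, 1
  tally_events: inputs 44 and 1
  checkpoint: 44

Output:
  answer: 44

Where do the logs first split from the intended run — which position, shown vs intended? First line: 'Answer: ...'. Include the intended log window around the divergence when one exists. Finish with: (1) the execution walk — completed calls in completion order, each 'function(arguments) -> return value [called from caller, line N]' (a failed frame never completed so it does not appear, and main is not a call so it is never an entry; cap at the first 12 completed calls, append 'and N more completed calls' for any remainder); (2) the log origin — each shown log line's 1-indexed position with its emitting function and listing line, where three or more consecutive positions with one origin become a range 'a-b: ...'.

Answer: position 15 — shown 'checkpoint: 44', intended 'checkpoint: 21'.
Intended log window:
  13: intermediate pair 44, 1
  14: tally_events: inputs 44 and 1
  15: checkpoint: 21
Execution walk:
  settle_round([8, 9, 1, 1, 12, 8, 5]) -> 44  [called from bind_quota, line 29]
  derive_floor([8, 9, 1, 1, 12, 8, 5], 9) -> 1  [called from bind_quota, line 30]
  tally_events(44, 1) -> 44  [called from bind_quota, line 32]
  bind_quota([8, 9, 1, 1, 12, 8, 5], 9) -> 44  [called from main, line 38]
Log origin:
  1: emitted by main (line 37)
  2: emitted by settle_round (line 2)
  3-9: emitted by settle_round (line 6)
  10: emitted by settle_round (line 7)
  11: emitted by derive_floor (line 11)
  12: emitted by derive_floor (line 16)
  13: emitted by bind_quota (line 31)
  14: emitted by tally_events (line 20)
  15: emitted by main (line 39)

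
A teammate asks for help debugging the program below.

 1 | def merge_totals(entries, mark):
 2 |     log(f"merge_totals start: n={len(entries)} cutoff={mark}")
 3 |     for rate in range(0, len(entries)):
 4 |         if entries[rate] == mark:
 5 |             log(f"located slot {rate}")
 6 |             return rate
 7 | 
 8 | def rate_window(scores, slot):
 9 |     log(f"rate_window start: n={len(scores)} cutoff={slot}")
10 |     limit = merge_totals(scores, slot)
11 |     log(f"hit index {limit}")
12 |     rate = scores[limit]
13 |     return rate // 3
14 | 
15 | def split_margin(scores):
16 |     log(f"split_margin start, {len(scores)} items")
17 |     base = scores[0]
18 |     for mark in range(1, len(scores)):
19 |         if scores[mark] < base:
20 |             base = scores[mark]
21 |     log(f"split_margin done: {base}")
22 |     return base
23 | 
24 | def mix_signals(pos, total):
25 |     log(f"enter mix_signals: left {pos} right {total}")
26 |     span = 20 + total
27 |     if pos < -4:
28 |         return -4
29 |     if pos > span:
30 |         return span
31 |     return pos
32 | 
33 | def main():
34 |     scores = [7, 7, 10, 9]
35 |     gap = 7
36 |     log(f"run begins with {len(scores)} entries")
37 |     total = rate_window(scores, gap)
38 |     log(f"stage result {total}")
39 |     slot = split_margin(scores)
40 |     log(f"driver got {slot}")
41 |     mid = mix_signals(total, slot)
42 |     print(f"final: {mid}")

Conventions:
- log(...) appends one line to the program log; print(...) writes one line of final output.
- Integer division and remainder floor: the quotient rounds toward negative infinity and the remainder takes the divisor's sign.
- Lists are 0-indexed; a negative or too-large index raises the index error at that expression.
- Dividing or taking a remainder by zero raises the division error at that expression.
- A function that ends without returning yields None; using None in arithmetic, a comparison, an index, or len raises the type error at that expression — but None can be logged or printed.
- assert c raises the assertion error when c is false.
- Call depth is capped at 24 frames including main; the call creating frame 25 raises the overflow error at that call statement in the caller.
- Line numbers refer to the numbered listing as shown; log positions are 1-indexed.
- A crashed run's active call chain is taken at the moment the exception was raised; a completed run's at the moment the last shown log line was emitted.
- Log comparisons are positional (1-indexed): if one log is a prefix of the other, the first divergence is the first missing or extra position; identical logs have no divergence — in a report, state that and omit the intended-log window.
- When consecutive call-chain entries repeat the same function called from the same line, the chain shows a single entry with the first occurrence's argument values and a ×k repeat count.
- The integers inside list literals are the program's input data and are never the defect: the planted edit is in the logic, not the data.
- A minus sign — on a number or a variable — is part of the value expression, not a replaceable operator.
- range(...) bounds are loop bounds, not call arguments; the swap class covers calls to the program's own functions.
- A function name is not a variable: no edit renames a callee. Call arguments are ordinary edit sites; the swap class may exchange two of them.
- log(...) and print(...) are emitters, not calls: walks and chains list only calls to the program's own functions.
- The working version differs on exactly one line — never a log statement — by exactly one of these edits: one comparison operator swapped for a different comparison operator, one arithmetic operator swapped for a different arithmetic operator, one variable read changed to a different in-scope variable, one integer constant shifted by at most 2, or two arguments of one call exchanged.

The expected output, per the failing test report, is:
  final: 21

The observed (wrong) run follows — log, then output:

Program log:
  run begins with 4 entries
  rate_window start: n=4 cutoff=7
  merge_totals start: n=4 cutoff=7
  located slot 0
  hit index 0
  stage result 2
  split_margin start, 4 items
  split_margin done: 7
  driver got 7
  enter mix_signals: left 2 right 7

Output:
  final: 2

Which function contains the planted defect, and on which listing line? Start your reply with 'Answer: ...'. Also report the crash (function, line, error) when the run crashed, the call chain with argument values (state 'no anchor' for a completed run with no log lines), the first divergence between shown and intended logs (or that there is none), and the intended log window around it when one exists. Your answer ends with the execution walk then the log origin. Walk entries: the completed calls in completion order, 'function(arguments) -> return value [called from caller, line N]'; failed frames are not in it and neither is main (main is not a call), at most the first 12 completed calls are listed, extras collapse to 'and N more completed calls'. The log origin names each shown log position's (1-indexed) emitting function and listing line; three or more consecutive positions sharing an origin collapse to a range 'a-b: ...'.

Answer: the defect is in rate_window at line 13.
Key observation: At log position 6 the runs split — shown 'stage result 2', but the working version logs 'stage result 21'.
Call chain: main -> mix_signals(2, 7) (called at line 41).
First divergence: position 6 — the shown line 'stage result 2' should read 'stage result 21'.
Intended log window:
  4: located slot 0
  5: hit index 0
  6: stage result 21
  7: split_margin start, 4 items
Execution walk:
  merge_totals([7, 7, 10, 9], 7) -> 0  [called from rate_window, line 10]
  rate_window([7, 7, 10, 9], 7) -> 2  [called from main, line 37]
  split_margin([7, 7, 10, 9]) -> 7  [called from main, line 39]
  mix_signals(2, 7) -> 2  [called from main, line 41]
Log line origins:
  1: from main, line 36
  2: from rate_window, line 9
  3: from merge_totals, line 2
  4: from merge_totals, line 5
  5: from rate_window, line 11
  6: from main, line 38
  7: from split_margin, line 16
  8: from split_margin, line 21
  9: from main, line 40
  10: from mix_signals, line 25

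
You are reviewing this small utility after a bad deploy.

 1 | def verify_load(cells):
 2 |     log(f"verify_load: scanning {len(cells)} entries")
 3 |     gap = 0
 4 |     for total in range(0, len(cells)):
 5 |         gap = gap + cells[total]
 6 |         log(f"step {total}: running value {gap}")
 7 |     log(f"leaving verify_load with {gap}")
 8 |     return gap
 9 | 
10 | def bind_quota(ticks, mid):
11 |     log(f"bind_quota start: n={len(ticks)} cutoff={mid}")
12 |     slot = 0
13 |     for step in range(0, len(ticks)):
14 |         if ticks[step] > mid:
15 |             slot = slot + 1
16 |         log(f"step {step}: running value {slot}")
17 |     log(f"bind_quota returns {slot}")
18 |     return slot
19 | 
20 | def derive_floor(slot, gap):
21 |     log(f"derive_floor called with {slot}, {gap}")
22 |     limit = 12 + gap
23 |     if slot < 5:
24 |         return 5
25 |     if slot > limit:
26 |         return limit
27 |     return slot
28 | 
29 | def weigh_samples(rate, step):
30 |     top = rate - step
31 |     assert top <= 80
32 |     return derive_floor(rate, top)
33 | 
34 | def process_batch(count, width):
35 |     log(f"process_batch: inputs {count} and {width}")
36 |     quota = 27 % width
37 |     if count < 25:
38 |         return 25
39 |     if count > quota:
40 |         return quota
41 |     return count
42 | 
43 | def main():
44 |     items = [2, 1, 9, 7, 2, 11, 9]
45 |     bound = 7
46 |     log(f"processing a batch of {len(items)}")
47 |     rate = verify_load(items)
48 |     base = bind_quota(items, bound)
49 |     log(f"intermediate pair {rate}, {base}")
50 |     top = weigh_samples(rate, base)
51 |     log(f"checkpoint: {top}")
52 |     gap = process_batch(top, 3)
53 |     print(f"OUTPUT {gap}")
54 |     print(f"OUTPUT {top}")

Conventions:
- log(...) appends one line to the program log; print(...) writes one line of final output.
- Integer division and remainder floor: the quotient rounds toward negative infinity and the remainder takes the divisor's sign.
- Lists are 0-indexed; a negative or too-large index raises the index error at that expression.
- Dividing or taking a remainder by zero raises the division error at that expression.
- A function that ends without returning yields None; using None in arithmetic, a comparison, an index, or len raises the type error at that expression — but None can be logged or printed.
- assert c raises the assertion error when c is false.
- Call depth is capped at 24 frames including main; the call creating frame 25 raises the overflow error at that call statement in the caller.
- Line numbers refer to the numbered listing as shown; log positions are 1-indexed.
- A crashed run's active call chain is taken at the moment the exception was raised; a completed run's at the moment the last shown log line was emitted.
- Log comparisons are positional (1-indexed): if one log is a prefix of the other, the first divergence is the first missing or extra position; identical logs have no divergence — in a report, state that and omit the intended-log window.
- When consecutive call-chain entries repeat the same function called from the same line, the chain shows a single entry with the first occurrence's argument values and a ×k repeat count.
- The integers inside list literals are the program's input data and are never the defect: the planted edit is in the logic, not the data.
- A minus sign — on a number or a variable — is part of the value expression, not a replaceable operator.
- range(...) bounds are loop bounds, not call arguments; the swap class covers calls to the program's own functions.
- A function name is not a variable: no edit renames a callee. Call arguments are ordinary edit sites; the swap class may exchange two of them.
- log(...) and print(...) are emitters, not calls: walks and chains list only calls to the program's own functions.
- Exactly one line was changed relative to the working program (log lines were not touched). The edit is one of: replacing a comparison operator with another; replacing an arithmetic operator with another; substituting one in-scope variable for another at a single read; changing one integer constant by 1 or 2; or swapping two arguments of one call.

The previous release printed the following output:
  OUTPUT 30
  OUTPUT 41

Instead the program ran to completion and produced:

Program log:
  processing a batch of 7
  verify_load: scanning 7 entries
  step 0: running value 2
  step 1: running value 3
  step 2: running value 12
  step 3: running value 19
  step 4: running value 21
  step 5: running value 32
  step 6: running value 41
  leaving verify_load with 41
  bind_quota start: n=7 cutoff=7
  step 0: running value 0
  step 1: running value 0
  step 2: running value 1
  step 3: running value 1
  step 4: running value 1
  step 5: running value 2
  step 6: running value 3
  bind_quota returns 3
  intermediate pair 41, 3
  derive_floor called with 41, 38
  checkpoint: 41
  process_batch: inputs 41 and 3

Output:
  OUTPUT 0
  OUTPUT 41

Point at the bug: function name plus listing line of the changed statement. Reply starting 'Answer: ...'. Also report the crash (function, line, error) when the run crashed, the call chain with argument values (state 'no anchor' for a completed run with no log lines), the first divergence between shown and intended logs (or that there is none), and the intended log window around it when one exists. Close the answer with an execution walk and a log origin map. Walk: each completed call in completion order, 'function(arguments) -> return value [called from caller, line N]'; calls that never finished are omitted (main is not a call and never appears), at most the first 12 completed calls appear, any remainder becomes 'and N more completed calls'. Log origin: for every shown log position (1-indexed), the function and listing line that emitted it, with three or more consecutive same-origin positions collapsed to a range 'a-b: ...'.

Answer: the defect is in process_batch at line 36.
Key observation: No log line changed; the fault shows up purely in the output.
Call chain: main -> process_batch(41, 3) (called at line 52).
First divergence: there is none — every log position agrees.
Execution walk:
  verify_load([2, 1, 9, 7, 2, 11, 9]) -> 41  [called from main, line 47]
  bind_quota([2, 1, 9, 7, 2, 11, 9], 7) -> 3  [called from main, line 48]
  derive_floor(41, 38) -> 41  [called from weigh_samples, line 32]
  weigh_samples(41, 3) -> 41  [called from main, line 50]
  process_batch(41, 3) -> 0  [called from main, line 52]
Log origins:
  1: emitted by main (line 46)
  2: emitted by verify_load (line 2)
  3-9: emitted by verify_load (line 6)
  10: emitted by verify_load (line 7)
  11: emitted by bind_quota (line 11)
  12-18: emitted by bind_quota (line 16)
  19: emitted by bind_quota (line 17)
  20: emitted by main (line 49)
  21: emitted by derive_floor (line 21)
  22: emitted by main (line 51)
  23: emitted by process_batch (line 35)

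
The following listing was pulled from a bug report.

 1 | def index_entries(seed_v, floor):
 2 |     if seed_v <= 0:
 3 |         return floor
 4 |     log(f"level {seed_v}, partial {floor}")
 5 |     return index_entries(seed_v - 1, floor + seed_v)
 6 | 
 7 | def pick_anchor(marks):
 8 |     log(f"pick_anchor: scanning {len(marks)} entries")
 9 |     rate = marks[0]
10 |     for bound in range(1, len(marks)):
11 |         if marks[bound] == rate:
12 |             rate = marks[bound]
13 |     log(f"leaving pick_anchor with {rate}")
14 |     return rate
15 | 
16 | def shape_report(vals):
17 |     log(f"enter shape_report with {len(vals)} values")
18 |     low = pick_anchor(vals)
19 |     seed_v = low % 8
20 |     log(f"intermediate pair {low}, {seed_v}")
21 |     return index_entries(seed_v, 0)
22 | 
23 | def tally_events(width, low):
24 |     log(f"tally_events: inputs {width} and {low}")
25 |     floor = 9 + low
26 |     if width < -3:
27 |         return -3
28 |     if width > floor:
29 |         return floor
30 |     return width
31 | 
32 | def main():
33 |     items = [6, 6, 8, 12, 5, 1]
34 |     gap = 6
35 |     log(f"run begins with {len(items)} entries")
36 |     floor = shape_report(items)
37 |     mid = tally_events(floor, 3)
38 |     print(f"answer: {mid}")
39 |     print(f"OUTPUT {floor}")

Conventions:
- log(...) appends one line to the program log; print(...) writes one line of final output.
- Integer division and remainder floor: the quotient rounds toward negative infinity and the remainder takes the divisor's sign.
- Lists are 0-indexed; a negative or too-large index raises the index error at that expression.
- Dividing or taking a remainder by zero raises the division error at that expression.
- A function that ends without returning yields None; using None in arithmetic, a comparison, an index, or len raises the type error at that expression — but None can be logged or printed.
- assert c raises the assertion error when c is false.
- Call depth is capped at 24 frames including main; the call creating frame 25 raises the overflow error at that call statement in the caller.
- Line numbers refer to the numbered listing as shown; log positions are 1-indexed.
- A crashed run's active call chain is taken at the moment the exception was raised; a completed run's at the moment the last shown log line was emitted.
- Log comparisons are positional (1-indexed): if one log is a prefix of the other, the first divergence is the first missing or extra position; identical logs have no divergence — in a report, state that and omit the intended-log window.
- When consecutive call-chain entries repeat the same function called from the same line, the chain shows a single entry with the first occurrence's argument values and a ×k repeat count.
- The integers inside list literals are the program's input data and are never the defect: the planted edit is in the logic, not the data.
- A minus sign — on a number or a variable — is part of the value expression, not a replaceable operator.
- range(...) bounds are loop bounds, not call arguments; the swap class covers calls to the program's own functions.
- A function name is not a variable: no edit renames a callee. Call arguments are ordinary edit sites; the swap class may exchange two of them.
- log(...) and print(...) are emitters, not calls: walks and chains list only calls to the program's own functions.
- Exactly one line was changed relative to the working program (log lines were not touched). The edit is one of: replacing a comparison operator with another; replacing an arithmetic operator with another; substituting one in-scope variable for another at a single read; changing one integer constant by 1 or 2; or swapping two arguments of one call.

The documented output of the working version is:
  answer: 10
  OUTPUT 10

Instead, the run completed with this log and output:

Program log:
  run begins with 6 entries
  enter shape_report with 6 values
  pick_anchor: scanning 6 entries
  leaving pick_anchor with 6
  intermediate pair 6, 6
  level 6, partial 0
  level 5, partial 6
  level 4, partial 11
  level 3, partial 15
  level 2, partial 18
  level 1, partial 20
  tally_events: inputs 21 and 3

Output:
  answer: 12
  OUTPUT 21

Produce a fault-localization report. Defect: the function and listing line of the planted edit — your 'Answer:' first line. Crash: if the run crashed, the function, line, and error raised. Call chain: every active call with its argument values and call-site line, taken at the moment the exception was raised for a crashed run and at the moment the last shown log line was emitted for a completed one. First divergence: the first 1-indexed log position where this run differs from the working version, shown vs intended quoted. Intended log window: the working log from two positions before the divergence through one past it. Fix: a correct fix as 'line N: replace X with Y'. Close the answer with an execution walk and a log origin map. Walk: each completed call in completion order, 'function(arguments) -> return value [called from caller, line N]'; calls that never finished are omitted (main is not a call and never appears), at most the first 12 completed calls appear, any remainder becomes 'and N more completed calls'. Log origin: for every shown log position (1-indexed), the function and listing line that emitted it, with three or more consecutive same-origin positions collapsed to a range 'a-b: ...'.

Answer: the defect is in pick_anchor at line 11.
Key observation: Log line 4 is where behavior first shows: 'leaving pick_anchor with 6' appears instead of 'leaving pick_anchor with 12'.
Call chain: main -> tally_events(21, 3) (called at line 37).
First divergence: position 4 — the shown line 'leaving pick_anchor with 6' should read 'leaving pick_anchor with 12'.
Intended log window:
  2: enter shape_report with 6 values
  3: pick_anchor: scanning 6 entries
  4: leaving pick_anchor with 12
  5: intermediate pair 12, 4
Execution walk:
  pick_anchor([6, 6, 8, 12, 5, 1]) -> 6  [called from shape_report, line 18]
  index_entries(0, 21) -> 21  [called from index_entries, line 5]
  index_entries(1, 20) -> 21  [called from index_entries, line 5]
  index_entries(2, 18) -> 21  [called from index_entries, line 5]
  index_entries(3, 15) -> 21  [called from index_entries, line 5]
  index_entries(4, 11) -> 21  [called from index_entries, line 5]
  index_entries(5, 6) -> 21  [called from index_entries, line 5]
  index_entries(6, 0) -> 21  [called from shape_report, line 21]
  shape_report([6, 6, 8, 12, 5, 1]) -> 21  [called from main, line 36]
  tally_events(21, 3) -> 12  [called from main, line 37]
Log origins:
  1: from main, line 35
  2: from shape_report, line 17
  3: from pick_anchor, line 8
  4: from pick_anchor, line 13
  5: from shape_report, line 20
  6-11: from index_entries, line 4
  12: from tally_events, line 24
A correct fix: line 11: replace `==` with `>`.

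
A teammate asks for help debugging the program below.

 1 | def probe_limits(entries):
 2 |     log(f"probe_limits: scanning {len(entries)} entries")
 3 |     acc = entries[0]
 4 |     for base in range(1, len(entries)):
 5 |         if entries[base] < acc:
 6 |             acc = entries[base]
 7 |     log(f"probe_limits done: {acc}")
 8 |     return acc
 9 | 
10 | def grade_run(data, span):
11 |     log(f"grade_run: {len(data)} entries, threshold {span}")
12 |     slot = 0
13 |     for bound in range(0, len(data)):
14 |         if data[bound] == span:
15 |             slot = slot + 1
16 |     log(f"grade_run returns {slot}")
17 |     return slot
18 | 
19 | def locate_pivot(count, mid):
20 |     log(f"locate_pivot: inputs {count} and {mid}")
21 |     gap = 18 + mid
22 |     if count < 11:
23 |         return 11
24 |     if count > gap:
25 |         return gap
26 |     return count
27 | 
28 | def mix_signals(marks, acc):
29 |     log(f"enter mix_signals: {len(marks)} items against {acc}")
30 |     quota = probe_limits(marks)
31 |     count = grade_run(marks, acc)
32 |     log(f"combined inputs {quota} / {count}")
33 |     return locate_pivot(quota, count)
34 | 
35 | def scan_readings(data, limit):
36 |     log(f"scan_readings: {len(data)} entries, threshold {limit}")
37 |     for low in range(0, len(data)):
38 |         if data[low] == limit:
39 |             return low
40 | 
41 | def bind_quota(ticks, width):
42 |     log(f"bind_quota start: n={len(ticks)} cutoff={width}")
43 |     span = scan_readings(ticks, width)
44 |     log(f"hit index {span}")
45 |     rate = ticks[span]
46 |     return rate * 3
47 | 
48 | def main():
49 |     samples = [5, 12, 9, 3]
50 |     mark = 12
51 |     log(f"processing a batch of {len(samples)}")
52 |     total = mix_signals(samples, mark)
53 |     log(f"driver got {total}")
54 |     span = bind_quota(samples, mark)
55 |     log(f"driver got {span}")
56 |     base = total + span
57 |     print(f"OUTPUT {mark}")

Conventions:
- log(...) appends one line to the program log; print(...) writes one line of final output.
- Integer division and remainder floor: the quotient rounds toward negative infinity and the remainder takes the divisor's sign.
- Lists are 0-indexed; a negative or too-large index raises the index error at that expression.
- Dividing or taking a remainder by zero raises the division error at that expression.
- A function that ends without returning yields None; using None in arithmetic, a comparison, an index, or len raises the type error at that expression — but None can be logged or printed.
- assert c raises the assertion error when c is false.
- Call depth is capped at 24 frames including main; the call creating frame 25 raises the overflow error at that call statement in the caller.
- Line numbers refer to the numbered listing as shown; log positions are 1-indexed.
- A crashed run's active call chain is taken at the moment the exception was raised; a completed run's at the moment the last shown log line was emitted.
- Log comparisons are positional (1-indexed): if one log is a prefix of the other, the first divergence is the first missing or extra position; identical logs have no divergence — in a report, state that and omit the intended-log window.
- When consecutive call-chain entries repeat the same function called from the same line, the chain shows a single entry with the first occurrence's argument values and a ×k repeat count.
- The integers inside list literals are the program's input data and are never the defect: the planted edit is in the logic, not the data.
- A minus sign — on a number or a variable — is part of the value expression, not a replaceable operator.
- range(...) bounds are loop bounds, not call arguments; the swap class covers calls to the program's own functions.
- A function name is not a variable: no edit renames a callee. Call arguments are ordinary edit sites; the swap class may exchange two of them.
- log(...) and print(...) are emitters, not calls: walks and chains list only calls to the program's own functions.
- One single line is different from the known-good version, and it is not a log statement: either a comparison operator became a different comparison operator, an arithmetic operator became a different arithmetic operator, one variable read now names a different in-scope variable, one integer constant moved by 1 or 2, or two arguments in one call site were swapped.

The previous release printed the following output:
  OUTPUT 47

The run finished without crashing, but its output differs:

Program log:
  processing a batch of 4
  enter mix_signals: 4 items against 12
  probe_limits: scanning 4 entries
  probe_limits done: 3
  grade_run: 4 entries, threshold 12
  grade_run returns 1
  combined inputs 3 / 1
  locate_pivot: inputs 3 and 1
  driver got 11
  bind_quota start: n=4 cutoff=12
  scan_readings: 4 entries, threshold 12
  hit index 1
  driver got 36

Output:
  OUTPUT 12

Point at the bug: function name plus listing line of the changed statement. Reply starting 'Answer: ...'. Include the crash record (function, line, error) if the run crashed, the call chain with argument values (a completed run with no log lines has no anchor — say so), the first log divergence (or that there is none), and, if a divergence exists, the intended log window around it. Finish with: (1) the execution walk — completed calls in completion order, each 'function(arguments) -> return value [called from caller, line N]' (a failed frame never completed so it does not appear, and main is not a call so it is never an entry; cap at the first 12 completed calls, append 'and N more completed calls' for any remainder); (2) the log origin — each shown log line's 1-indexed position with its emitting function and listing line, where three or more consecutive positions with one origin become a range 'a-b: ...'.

Answer: the defect is in main at line 57.
The tell: The two runs log identically and part ways only at the printed values.
Call chain: main.
First divergence: there is none — every log position agrees.
Execution walk:
  probe_limits([5, 12, 9, 3]) -> 3  [called from mix_signals, line 30]
  grade_run([5, 12, 9, 3], 12) -> 1  [called from mix_signals, line 31]
  locate_pivot(3, 1) -> 11  [called from mix_signals, line 33]
  mix_signals([5, 12, 9, 3], 12) -> 11  [called from main, line 52]
  scan_readings([5, 12, 9, 3], 12) -> 1  [called from bind_quota, line 43]
  bind_quota([5, 12, 9, 3], 12) -> 36  [called from main, line 54]
Origin of each log line:
  1: from main, line 51
  2: from mix_signals, line 29
  3: from probe_limits, line 2
  4: from probe_limits, line 7
  5: from grade_run, line 11
  6: from grade_run, line 16
  7: from mix_signals, line 32
  8: from locate_pivot, line 20
  9: from main, line 53
  10: from bind_quota, line 42
  11: from scan_readings, line 36
  12: from bind_quota, line 44
  13: from main, line 55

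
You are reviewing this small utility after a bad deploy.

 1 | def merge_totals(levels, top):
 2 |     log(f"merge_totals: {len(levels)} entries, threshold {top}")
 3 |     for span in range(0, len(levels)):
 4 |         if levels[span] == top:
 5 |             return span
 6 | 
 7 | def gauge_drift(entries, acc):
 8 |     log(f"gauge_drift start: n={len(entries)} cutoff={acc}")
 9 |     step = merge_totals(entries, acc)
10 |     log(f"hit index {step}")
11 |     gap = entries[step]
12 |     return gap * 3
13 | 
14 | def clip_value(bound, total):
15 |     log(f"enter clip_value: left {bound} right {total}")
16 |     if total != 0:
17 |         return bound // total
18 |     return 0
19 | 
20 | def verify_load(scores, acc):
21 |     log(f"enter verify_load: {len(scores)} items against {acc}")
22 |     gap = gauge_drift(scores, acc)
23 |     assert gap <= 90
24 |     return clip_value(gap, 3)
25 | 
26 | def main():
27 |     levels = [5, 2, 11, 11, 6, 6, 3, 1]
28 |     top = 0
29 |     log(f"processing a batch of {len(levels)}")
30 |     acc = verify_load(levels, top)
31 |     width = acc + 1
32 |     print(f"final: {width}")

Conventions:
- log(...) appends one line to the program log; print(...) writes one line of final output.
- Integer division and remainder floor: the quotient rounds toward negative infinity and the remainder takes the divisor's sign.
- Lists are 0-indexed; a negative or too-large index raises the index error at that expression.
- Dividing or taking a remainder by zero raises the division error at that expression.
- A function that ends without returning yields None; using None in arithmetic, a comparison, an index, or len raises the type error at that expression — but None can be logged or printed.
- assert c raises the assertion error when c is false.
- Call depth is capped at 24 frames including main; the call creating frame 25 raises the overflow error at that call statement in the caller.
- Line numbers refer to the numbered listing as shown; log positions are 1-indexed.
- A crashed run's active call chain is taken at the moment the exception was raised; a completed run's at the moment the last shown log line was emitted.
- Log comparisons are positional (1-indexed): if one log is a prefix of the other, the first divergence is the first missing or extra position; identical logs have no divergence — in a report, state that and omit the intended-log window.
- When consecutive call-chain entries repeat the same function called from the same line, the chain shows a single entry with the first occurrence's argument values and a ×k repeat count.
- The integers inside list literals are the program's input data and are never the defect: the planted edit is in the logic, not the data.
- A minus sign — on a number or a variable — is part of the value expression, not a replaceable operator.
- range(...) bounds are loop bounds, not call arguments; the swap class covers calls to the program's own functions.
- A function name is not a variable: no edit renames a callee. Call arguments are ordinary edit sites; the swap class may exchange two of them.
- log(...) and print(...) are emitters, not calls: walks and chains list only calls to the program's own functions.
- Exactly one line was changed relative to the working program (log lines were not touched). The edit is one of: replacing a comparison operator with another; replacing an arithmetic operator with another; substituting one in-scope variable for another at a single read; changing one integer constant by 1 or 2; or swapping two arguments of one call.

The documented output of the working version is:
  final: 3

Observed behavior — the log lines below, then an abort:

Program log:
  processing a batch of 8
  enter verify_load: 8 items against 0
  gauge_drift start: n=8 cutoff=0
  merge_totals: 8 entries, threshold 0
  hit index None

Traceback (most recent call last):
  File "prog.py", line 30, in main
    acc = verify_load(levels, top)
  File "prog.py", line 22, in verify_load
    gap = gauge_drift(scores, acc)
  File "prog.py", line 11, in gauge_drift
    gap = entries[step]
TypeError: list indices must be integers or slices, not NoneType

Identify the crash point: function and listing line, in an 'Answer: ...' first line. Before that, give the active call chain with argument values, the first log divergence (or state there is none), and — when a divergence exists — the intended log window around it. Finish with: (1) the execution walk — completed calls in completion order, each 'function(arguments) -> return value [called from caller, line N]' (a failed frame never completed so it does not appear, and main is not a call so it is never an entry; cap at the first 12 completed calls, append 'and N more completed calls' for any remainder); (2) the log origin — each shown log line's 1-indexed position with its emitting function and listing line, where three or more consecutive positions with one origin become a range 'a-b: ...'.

Answer: the error was raised in gauge_drift, line 11.
Key fact: Log line 2 is where behavior first shows: 'enter verify_load: 8 items against 0' appears instead of 'enter verify_load: 8 items against 2'.
Call chain: main -> verify_load([5, 2, 11, 11, 6, 6, 3, 1], 0) (called at line 30) -> gauge_drift([5, 2, 11, 11, 6, 6, 3, 1], 0) (called at line 22).
First divergence: position 2 — the shown line 'enter verify_load: 8 items against 0' should read 'enter verify_load: 8 items against 2'.
Intended log window:
  1: processing a batch of 8
  2: enter verify_load: 8 items against 2
  3: gauge_drift start: n=8 cutoff=2
Execution walk:
  merge_totals([5, 2, 11, 11, 6, 6, 3, 1], 0) -> None  [called from gauge_drift, line 9]
Log line origins:
  1: from main, line 29
  2: from verify_load, line 21
  3: from gauge_drift, line 8
  4: from merge_totals, line 2
  5: from gauge_drift, line 10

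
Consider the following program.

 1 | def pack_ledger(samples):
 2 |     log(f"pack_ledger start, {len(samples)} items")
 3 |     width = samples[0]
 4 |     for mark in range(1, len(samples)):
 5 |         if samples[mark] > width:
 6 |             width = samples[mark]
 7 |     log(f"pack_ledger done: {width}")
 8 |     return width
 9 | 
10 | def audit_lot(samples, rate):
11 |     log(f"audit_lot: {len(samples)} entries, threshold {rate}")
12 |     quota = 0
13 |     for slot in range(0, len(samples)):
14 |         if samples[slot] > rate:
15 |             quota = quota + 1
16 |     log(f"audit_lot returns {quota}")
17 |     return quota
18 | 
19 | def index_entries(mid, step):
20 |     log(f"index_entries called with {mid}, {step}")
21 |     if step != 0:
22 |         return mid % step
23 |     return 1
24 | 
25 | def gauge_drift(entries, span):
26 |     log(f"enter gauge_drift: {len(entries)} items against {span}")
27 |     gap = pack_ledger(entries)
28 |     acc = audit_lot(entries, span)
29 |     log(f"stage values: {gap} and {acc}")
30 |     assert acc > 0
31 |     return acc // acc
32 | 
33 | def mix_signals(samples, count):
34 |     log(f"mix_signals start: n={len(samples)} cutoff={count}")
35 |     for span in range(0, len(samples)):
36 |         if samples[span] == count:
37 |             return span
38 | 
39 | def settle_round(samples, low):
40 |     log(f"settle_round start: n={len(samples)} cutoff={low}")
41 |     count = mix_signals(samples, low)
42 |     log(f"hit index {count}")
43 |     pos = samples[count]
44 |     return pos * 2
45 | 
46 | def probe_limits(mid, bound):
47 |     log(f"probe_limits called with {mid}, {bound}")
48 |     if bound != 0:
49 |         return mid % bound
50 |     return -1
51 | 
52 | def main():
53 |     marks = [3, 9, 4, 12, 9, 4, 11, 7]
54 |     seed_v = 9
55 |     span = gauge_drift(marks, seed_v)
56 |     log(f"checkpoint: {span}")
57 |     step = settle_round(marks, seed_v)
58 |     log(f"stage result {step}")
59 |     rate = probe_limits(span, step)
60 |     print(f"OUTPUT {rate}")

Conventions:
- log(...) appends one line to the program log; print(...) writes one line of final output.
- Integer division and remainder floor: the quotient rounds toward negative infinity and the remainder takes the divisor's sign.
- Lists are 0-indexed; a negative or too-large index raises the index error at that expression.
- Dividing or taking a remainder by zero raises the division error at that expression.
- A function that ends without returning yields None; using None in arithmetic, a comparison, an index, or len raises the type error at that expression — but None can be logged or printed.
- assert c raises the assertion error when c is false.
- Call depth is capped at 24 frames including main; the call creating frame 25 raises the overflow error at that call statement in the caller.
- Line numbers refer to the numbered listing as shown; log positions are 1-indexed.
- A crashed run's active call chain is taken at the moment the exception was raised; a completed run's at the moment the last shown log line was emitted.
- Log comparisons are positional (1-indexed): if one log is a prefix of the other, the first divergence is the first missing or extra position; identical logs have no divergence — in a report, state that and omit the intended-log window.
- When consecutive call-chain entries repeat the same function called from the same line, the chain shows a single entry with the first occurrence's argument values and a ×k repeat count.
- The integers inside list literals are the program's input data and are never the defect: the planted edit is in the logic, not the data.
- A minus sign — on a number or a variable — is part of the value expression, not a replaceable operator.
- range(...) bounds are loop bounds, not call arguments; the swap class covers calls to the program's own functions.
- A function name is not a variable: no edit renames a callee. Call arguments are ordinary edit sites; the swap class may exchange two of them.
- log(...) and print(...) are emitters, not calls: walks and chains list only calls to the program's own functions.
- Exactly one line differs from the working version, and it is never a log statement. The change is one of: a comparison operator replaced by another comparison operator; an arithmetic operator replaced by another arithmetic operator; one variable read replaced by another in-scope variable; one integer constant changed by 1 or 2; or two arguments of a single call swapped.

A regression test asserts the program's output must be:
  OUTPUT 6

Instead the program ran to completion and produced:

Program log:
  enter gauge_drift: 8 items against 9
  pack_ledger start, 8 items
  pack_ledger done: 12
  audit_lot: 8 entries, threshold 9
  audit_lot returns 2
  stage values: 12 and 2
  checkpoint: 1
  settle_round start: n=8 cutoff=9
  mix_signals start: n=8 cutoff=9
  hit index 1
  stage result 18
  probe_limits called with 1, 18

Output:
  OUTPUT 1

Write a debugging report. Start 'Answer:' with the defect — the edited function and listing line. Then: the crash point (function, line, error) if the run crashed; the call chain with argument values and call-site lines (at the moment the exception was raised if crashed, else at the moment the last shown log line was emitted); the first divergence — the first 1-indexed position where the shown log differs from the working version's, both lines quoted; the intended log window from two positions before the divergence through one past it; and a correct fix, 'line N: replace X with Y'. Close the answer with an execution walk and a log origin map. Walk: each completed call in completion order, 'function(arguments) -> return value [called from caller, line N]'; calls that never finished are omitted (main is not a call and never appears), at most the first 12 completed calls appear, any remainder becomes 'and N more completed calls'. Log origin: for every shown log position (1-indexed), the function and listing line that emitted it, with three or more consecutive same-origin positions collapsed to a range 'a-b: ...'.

Answer: the defect is in gauge_drift at line 31.
Key observation: Everything matches until log position 7, which reads 'checkpoint: 1' in place of 'checkpoint: 6'.
Call chain: main -> probe_limits(1, 18) (called at line 59).
First divergence: position 7; shown 'checkpoint: 1' vs intended 'checkpoint: 6'.
Intended log window:
  5: audit_lot returns 2
  6: stage values: 12 and 2
  7: checkpoint: 6
  8: settle_round start: n=8 cutoff=9
Execution walk:
  pack_ledger([3, 9, 4, 12, 9, 4, 11, 7]) -> 12  [called from gauge_drift, line 27]
  audit_lot([3, 9, 4, 12, 9, 4, 11, 7], 9) -> 2  [called from gauge_drift, line 28]
  gauge_drift([3, 9, 4, 12, 9, 4, 11, 7], 9) -> 1  [called from main, line 55]
  mix_signals([3, 9, 4, 12, 9, 4, 11, 7], 9) -> 1  [called from settle_round, line 41]
  settle_round([3, 9, 4, 12, 9, 4, 11, 7], 9) -> 18  [called from main, line 57]
  probe_limits(1, 18) -> 1  [called from main, line 59]
Log origins:
  1: emitted by gauge_drift (line 26)
  2: emitted by pack_ledger (line 2)
  3: emitted by pack_ledger (line 7)
  4: emitted by audit_lot (line 11)
  5: emitted by audit_lot (line 16)
  6: emitted by gauge_drift (line 29)
  7: emitted by main (line 56)
  8: emitted by settle_round (line 40)
  9: emitted by mix_signals (line 34)
  10: emitted by settle_round (line 42)
  11: emitted by main (line 58)
  12: emitted by probe_limits (line 47)
A correct fix: line 31: replace `acc // acc` with `gap // acc`.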